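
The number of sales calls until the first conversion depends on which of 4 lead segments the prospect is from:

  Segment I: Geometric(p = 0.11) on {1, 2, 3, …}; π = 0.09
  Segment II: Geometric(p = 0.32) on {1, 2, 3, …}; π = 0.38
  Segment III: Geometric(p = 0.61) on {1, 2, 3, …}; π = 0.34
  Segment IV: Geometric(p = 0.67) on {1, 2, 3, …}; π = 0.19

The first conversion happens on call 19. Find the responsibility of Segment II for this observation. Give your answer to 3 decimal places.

Posterior ∝ prior × likelihood, so P(k | x) ∝ w_k f_k(x); normalise over all components.
Geometric probabilities:
  p_I = 0.11·(1−0.11)^18 = 0.11·0.12275 = 0.0135025
  p_II = 0.32·(1−0.32)^18 = 0.32·0.000966408 = 0.00030925
  p_III = 0.61·(1−0.61)^18 = 0.61·4.35675e-08 = 2.65762e-08
  p_IV = 0.67·(1−0.67)^18 = 0.67·2.15403e-09 = 1.4432e-09
Prior × likelihood for each component:
  w_I·p_I = 0.09 × 0.0135025 = 0.00121522
  w_II·p_II = 0.38 × 0.00030925 = 0.000117515
  w_III·p_III = 0.34 × 2.65762e-08 = 9.03591e-09
  w_IV·p_IV = 0.19 × 1.4432e-09 = 2.74207e-10
Evidence: 0.00121522 + 0.000117515 + 9.03591e-09 + 2.74207e-10 = 0.00133275
Responsibility of Segment II: 0.000117515 / 0.00133275 ≈ 0.088

0.088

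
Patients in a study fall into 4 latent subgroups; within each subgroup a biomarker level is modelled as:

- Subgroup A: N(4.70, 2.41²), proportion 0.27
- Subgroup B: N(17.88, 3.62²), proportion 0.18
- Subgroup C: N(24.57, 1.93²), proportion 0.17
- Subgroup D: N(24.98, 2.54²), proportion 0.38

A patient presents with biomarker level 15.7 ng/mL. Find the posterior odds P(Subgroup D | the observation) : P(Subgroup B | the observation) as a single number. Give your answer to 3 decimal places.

0.005

Since P(k|x) ∝ π_k f_k(x), the posterior odds are π_i f_i(x) / (π_j f_j(x)).
Component likelihoods at x = 15.7 ng/mL:
  L_A = (1/(2.41·√(2π)))·exp(−(15.7−4.70)²/(2·2.41²)) = 0.165536·exp(-10.41649) = 4.9553e-06
  L_B = (1/(3.62·√(2π)))·exp(−(15.7−17.88)²/(2·3.62²)) = 0.110205·exp(-0.18133) = 0.0919288
  L_C = (1/(1.93·√(2π)))·exp(−(15.7−24.57)²/(2·1.93²)) = 0.206706·exp(-10.56094) = 5.35543e-06
  L_D = (1/(2.54·√(2π)))·exp(−(15.7−24.98)²/(2·2.54²)) = 0.157064·exp(-6.67419) = 0.000198387
Posterior odds = (π_D·L_D) / (π_B·L_B) = (0.38·0.000198387) / (0.18·0.0919288) = 7.5387e-05 / 0.0165472 ≈ 0.005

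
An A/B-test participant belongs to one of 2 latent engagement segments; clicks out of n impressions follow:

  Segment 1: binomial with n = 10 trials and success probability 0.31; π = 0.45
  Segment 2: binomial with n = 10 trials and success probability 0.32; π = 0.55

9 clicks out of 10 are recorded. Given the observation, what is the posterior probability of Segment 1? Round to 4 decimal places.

Posterior ∝ prior × likelihood, so P(k | x) ∝ w_k f_k(x); normalise over all components.
Binomial probabilities:
  f_1 = 0.000182433
  f_2 = 0.000239254
Multiply by the mixture weights:
  w_1·f_1 = 0.45 × 0.000182433 = 8.2095e-05
  w_2·f_2 = 0.55 × 0.000239254 = 0.00013159
Sum: 8.2095e-05 + 0.00013159 = 0.000213685
So the posterior for Segment 1 is 8.2095e-05 / 0.000213685 ≈ 0.3842.

0.3842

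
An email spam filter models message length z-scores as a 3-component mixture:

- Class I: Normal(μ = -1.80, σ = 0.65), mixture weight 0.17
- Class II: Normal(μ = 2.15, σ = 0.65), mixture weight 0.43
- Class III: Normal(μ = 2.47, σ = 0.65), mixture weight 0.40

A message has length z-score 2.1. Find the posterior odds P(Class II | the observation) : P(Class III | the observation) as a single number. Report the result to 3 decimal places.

1.260

Since P(k|x) ∝ π_k f_k(x), the posterior odds are π_i f_i(x) / (π_j f_j(x)).
Evaluate each component's likelihood at the observed value:
  f_I = (1/(0.65·√(2π)))·exp(−(2.1−-1.80)²/(2·0.65²)) = 0.613757·exp(-18.00000) = 9.34751e-09
  f_II = (1/(0.65·√(2π)))·exp(−(2.1−2.15)²/(2·0.65²)) = 0.613757·exp(-0.00296) = 0.611944
  f_III = (1/(0.65·√(2π)))·exp(−(2.1−2.47)²/(2·0.65²)) = 0.613757·exp(-0.16201) = 0.521958
Odds = (0.43/0.40) × (0.611944/0.521958) = 1.075 × 1.1724 ≈ 1.260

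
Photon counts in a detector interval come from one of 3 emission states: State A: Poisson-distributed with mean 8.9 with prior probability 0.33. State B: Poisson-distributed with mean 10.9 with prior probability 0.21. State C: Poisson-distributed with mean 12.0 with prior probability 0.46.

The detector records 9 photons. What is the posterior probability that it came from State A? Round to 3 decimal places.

0.407

By Bayes' theorem, P(k | x) = P(Z=k) f_k(x) / Σ_j P(Z=j) f_j(x).
Poisson probabilities:
  p_A = 0.131682
  p_B = 0.110475
  p_C = 0.0873644
Weight by the priors:
  P(Z=A)·p_A = 0.33 × 0.131682 = 0.043455
  P(Z=B)·p_B = 0.21 × 0.110475 = 0.0231998
  P(Z=C)·p_C = 0.46 × 0.0873644 = 0.0401876
Normaliser: 0.043455 + 0.0231998 + 0.0401876 = 0.106842
Responsibility of State A: 0.043455 / 0.106842 ≈ 0.407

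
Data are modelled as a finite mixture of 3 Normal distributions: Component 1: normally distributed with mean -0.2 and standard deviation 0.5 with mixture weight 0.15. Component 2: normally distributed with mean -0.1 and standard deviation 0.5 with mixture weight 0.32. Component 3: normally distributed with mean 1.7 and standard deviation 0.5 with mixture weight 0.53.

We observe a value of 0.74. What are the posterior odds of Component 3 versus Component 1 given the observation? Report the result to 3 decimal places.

3.275

Posterior odds = (w_i f_i(x)) / (w_j f_j(x)); the normalising sum cancels.
Component likelihoods at x = 0.74:
  p_1 = 0.136287
  p_2 = 0.194565
  p_3 = 0.126313
Posterior odds = (w_3·p_3) / (w_1·p_1) = (0.53·0.126313) / (0.15·0.136287) = 0.066946 / 0.0204431 ≈ 3.275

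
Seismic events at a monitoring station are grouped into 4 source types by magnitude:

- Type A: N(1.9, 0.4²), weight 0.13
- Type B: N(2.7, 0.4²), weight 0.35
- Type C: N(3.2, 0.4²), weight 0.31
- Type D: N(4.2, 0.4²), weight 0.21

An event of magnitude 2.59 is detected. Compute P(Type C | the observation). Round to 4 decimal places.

Posterior ∝ prior × likelihood, so P(k | x) ∝ π_k f_k(x); normalise over all components.
Normal densities:
  f_A = 0.225269
  f_B = 0.960347
  f_C = 0.311779
  f_D = 0.000302642
Unnormalised posteriors:
  π_A·f_A = 0.13 × 0.225269 = 0.029285
  π_B·f_B = 0.35 × 0.960347 = 0.336122
  π_C·f_C = 0.31 × 0.311779 = 0.0966515
  π_D·f_D = 0.21 × 0.000302642 = 6.35548e-05
Marginal: 0.029285 + 0.336122 + 0.0966515 + 6.35548e-05 = 0.462122
P(Type C | the observation) = 0.0966515 / 0.462122 ≈ 0.2091

0.2091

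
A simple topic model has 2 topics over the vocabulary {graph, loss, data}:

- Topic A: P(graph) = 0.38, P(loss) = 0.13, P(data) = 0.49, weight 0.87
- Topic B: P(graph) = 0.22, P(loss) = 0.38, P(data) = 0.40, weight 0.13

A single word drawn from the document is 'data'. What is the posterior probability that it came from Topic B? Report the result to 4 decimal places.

0.1087

Posterior ∝ prior × likelihood, so P(k | x) ∝ w_k f_k(x); normalise over all components.
Evaluate each component's likelihood at the observed value:
  p_A = 0.49
  p_B = 0.4
Unnormalised posteriors:
  w_A·p_A = 0.87 × 0.49 = 0.4263
  w_B·p_B = 0.13 × 0.4 = 0.052
Evidence: 0.4263 + 0.052 = 0.4783
So the posterior for Topic B is 0.052 / 0.4783 ≈ 0.1087.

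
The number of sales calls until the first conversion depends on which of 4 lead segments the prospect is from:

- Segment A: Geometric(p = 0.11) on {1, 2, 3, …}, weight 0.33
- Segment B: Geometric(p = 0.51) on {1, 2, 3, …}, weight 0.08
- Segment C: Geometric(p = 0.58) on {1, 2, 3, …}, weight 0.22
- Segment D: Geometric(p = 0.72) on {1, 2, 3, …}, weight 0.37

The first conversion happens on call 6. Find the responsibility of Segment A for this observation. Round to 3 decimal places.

0.861

The responsibility of component k is w_k f_k(x) divided by Σ_j w_j f_j(x).
Geometric probabilities:
  p_A = 0.11·(1−0.11)^5 = 0.11·0.558406 = 0.0614247
  p_B = 0.51·(1−0.51)^5 = 0.51·0.0282475 = 0.0144062
  p_C = 0.58·(1−0.58)^5 = 0.58·0.0130691 = 0.00758009
  p_D = 0.72·(1−0.72)^5 = 0.72·0.00172104 = 0.00123915
Unnormalised posteriors:
  w_A·p_A = 0.33 × 0.0614247 = 0.0202701
  w_B·p_B = 0.08 × 0.0144062 = 0.0011525
  w_C·p_C = 0.22 × 0.00758009 = 0.00166762
  w_D·p_D = 0.37 × 0.00123915 = 0.000458484
Denominator: 0.0202701 + 0.0011525 + 0.00166762 + 0.000458484 = 0.0235487
Responsibility of Segment A: 0.0202701 / 0.0235487 ≈ 0.861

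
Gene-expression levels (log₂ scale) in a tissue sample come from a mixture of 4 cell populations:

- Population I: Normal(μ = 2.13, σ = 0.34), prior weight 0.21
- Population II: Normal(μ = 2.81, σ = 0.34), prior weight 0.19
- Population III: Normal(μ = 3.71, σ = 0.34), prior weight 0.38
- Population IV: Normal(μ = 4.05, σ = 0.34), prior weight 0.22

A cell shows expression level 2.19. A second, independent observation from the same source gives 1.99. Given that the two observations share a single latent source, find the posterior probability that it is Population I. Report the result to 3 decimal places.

Posterior ∝ prior × likelihood, so P(k | x) ∝ P(Z=k) f_k(x); normalise over all components.
Since both observations come from the same component, the likelihood for component k is f_k(x₁)·f_k(x₂).
  p_I = [1.15523] × [1.07799] = 1.24532
  p_II = [0.222515] × [0.0640281] = 0.0142472
  p_III = [5.36404e-05] × [3.25286e-06] = 1.74485e-10
  p_IV = [3.72214e-07] × [1.25343e-08] = 4.66543e-15
Weight by the priors:
  P(Z=I)·p_I = 0.21 × 1.24532 = 0.261518
  P(Z=II)·p_II = 0.19 × 0.0142472 = 0.00270698
  P(Z=III)·p_III = 0.38 × 1.74485e-10 = 6.63041e-11
  P(Z=IV)·p_IV = 0.22 × 4.66543e-15 = 1.02639e-15
Sum: 0.261518 + 0.00270698 + 6.63041e-11 + 1.02639e-15 = 0.264225
Responsibility of Population I: 0.261518 / 0.264225 ≈ 0.990

0.990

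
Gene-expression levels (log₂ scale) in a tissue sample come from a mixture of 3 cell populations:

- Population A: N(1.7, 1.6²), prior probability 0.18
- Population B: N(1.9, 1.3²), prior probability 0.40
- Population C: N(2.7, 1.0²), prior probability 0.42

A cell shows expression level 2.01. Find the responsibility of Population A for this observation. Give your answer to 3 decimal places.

0.148

By Bayes' theorem, P(k | x) = π_k f_k(x) / Σ_j π_j f_j(x).
Evaluate each component's likelihood at the observed value:
  f_A = (1/(1.6·√(2π)))·exp(−(2.01−1.7)²/(2·1.6²)) = 0.249339·exp(-0.01877) = 0.244703
  f_B = (1/(1.3·√(2π)))·exp(−(2.01−1.9)²/(2·1.3²)) = 0.306879·exp(-0.00358) = 0.305782
  f_C = (1/(1.0·√(2π)))·exp(−(2.01−2.7)²/(2·1.0²)) = 0.398942·exp(-0.23805) = 0.314432
Weight by the priors:
  π_A·f_A = 0.18 × 0.244703 = 0.0440465
  π_B·f_B = 0.40 × 0.305782 = 0.122313
  π_C·f_C = 0.42 × 0.314432 = 0.132061
Evidence: 0.0440465 + 0.122313 + 0.132061 = 0.298421
P(Population A | data) = 0.0440465 / 0.298421 ≈ 0.148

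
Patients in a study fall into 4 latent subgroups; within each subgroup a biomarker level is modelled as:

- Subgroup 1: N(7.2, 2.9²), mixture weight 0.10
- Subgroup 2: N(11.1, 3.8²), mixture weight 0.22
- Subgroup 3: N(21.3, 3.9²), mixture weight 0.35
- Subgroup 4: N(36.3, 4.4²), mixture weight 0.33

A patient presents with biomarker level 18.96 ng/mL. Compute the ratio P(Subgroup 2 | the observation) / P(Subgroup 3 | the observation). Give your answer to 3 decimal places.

0.091

Since P(k|x) ∝ π_k f_k(x), the posterior odds are π_i f_i(x) / (π_j f_j(x)).
Normal densities:
  p_1 = (1/(2.9·√(2π)))·exp(−(18.96−7.2)²/(2·2.9²)) = 0.137566·exp(-8.22221) = 3.69531e-05
  p_2 = (1/(3.8·√(2π)))·exp(−(18.96−11.1)²/(2·3.8²)) = 0.104985·exp(-2.13918) = 0.0123621
  p_3 = (1/(3.9·√(2π)))·exp(−(18.96−21.3)²/(2·3.9²)) = 0.102293·exp(-0.18000) = 0.0854422
  p_4 = (1/(4.4·√(2π)))·exp(−(18.96−36.3)²/(2·4.4²)) = 0.090669·exp(-7.76538) = 3.84587e-05
Posterior odds = (π_2·p_2) / (π_3·p_3) = (0.22·0.0123621) / (0.35·0.0854422) = 0.00271966 / 0.0299048 ≈ 0.091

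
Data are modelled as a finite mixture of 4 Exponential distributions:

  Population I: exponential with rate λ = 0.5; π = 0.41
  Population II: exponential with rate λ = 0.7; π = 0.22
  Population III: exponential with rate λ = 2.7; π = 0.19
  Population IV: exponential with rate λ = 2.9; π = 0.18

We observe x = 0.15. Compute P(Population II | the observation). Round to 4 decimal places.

Posterior ∝ prior × likelihood, so P(k | x) ∝ π_k f_k(x); normalise over all components.
Exponential densities:
  p_I = 0.463872
  p_II = 0.630227
  p_III = 1.80084
  p_IV = 1.87707
Weight by the priors:
  π_I·p_I = 0.41 × 0.463872 = 0.190187
  π_II·p_II = 0.22 × 0.630227 = 0.13865
  π_III·p_III = 0.19 × 1.80084 = 0.342159
  π_IV·p_IV = 0.18 × 1.87707 = 0.337872
Sum: 0.190187 + 0.13865 + 0.342159 + 0.337872 = 1.00887
P(Population II | 0.15) ≈ 0.1374

0.1374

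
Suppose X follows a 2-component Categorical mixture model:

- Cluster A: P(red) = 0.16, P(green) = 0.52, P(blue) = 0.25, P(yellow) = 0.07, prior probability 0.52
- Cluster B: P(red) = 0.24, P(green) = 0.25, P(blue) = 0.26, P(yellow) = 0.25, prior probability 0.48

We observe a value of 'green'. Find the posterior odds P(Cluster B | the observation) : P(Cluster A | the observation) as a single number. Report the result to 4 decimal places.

0.4438

Only the two components matter; the odds are (π_i f_i(x)) / (π_j f_j(x)).
Categorical probabilities:
  L_A = 0.52
  L_B = 0.25
Posterior odds = (π_B·L_B) / (π_A·L_A) = (0.48·0.25) / (0.52·0.52) = 0.12 / 0.2704 ≈ 0.4438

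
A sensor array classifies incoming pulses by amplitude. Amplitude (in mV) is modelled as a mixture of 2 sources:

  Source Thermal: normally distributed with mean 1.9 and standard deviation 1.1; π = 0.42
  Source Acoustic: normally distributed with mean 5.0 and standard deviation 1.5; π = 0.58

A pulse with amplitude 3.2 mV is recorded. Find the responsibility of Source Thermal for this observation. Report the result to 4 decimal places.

Posterior ∝ prior × likelihood, so P(k | x) ∝ P(Z=k) f_k(x); normalise over all components.
Evaluate each component's likelihood at the observed value:
  f_Thermal = (1/(1.1·√(2π)))·exp(−(3.2−1.9)²/(2·1.1²)) = 0.362675·exp(-0.69835) = 0.180397
  f_Acoustic = (1/(1.5·√(2π)))·exp(−(3.2−5.0)²/(2·1.5²)) = 0.265962·exp(-0.72000) = 0.129457
Multiply by the mixture weights:
  P(Z=Thermal)·f_Thermal = 0.42 × 0.180397 = 0.0757667
  P(Z=Acoustic)·f_Acoustic = 0.58 × 0.129457 = 0.0750853
Marginal: 0.0757667 + 0.0750853 = 0.150852
P(Source Thermal | 3.2 mV) ≈ 0.5023

0.5023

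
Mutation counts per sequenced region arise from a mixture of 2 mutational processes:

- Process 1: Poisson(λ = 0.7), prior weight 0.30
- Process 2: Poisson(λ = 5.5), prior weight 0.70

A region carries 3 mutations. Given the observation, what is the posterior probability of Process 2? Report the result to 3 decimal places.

0.903

Apply Bayes' rule: the posterior for each component is proportional to its prior times its likelihood at x.
Poisson probabilities:
  L_1 = 0.0283881
  L_2 = 0.113323
Prior × likelihood for each component:
  π_1·L_1 = 0.30 × 0.0283881 = 0.00851644
  π_2·L_2 = 0.70 × 0.113323 = 0.0793259
Evidence: 0.00851644 + 0.0793259 = 0.0878424
P(Process 2 | 3 mutations) = 0.0793259 / 0.0878424 ≈ 0.903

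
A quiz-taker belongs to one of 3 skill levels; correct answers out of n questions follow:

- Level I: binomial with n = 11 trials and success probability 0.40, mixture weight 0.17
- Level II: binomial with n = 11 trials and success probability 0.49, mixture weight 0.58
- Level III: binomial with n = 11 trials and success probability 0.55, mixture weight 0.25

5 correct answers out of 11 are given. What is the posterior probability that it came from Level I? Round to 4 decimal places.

Apply Bayes' rule: the posterior for each component is proportional to its prior times its likelihood at x.
Component likelihoods at x = 5 correct answers out of 11:
  L_I = C(11,5)·0.40^5·0.60^6 = 462·0.01024·0.046656 = 0.220724
  L_II = C(11,5)·0.49^5·0.51^6 = 462·0.0282475·0.0175963 = 0.229638
  L_III = C(11,5)·0.55^5·0.45^6 = 462·0.0503284·0.00830377 = 0.193077
Weight by the priors:
  π_I·L_I = 0.17 × 0.220724 = 0.0375231
  π_II·L_II = 0.58 × 0.229638 = 0.13319
  π_III·L_III = 0.25 × 0.193077 = 0.0482692
Marginal: 0.0375231 + 0.13319 + 0.0482692 = 0.218982
P(Level I | x) ≈ 0.1714

0.1714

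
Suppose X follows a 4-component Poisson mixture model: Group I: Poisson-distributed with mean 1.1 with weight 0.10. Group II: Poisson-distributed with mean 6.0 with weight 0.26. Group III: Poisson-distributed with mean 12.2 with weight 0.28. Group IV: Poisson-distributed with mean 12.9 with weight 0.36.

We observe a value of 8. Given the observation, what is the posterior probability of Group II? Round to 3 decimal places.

0.439

The responsibility of component k is P(Z=k) f_k(x) divided by Σ_j P(Z=j) f_j(x).
Poisson probabilities:
  L_I = 1.76969e-05
  L_II = 0.103258
  L_III = 0.0612302
  L_IV = 0.0475115
Multiply by the mixture weights:
  P(Z=I)·L_I = 0.10 × 1.76969e-05 = 1.76969e-06
  P(Z=II)·L_II = 0.26 × 0.103258 = 0.026847
  P(Z=III)·L_III = 0.28 × 0.0612302 = 0.0171444
  P(Z=IV)·L_IV = 0.36 × 0.0475115 = 0.0171041
Denominator: 1.76969e-06 + 0.026847 + 0.0171444 + 0.0171041 = 0.0610974
P(Group II | 8) = 0.026847 / 0.0610974 ≈ 0.439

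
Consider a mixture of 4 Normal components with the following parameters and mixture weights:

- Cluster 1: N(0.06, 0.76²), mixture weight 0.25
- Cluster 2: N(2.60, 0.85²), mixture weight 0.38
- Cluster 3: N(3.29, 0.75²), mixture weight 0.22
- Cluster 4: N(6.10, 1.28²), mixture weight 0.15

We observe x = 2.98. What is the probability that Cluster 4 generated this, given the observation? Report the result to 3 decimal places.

0.009

P(component k | x) = P(Z=k)·f_k(x) / marginal(x), where marginal(x) = Σ_j P(Z=j)·f_j(x).
Evaluate each component's likelihood at the observed value:
  L_1 = 0.000327053
  L_2 = 0.424709
  L_3 = 0.488372
  L_4 = 0.0159787
Prior × likelihood for each component:
  P(Z=1)·L_1 = 0.25 × 0.000327053 = 8.17633e-05
  P(Z=2)·L_2 = 0.38 × 0.424709 = 0.16139
  P(Z=3)·L_3 = 0.22 × 0.488372 = 0.107442
  P(Z=4)·L_4 = 0.15 × 0.0159787 = 0.0023968
Normaliser: 8.17633e-05 + 0.16139 + 0.107442 + 0.0023968 = 0.27131
P(Cluster 4 | the observation) = 0.0023968 / 0.27131 ≈ 0.009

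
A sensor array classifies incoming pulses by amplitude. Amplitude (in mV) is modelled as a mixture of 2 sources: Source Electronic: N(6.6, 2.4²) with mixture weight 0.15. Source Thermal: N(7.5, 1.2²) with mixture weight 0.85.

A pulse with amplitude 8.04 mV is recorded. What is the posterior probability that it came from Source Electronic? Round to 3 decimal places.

Apply Bayes' rule: the posterior for each component is proportional to its prior times its likelihood at x.
Normal densities:
  p_Electronic = (1/(2.4·√(2π)))·exp(−(8.04−6.6)²/(2·2.4²)) = 0.166226·exp(-0.18000) = 0.138844
  p_Thermal = (1/(1.2·√(2π)))·exp(−(8.04−7.5)²/(2·1.2²)) = 0.332452·exp(-0.10125) = 0.300439
Unnormalised posteriors:
  P(Z=Electronic)·p_Electronic = 0.15 × 0.138844 = 0.0208265
  P(Z=Thermal)·p_Thermal = 0.85 × 0.300439 = 0.255373
Sum: 0.0208265 + 0.255373 = 0.2762
So the posterior for Source Electronic is 0.0208265 / 0.2762 ≈ 0.075.

0.075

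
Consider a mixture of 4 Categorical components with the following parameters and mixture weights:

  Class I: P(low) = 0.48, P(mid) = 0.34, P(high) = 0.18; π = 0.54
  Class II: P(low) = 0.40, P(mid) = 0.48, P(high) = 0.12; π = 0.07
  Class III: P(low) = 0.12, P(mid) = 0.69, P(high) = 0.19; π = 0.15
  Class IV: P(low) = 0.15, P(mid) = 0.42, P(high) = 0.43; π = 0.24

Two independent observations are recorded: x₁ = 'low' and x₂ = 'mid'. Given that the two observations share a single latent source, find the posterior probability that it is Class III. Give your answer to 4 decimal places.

0.0962

P(component k | x) = P(Z=k)·f_k(x) / marginal(x), where marginal(x) = Σ_j P(Z=j)·f_j(x).
Since both observations come from the same component, the likelihood for component k is f_k(x₁)·f_k(x₂).
  p_I = [P(low | comp) = 0.48] × [0.34] = 0.1632
  p_II = [P(low | comp) = 0.40] × [0.48] = 0.192
  p_III = [P(low | comp) = 0.12] × [0.69] = 0.0828
  p_IV = [P(low | comp) = 0.15] × [0.42] = 0.063
Weight by the priors:
  P(Z=I)·p_I = 0.54 × 0.1632 = 0.088128
  P(Z=II)·p_II = 0.07 × 0.192 = 0.01344
  P(Z=III)·p_III = 0.15 × 0.0828 = 0.01242
  P(Z=IV)·p_IV = 0.24 × 0.063 = 0.01512
Denominator: 0.088128 + 0.01344 + 0.01242 + 0.01512 = 0.129108
P(Class III | x₁,x₂) ≈ 0.0962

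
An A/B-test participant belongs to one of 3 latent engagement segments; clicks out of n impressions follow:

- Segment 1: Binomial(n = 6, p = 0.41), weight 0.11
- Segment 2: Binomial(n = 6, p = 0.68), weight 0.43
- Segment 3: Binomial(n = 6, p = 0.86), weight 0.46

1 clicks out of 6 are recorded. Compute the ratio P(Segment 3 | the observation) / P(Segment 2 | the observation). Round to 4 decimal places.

0.0217

The posterior odds equal the prior odds times the likelihood ratio: (π_i/π_j)·(f_i(x)/f_j(x)).
Evaluate each component's likelihood at the observed value:
  p_1 = 0.175871
  p_2 = 0.0136902
  p_3 = 0.000277517
0.000127658 / 0.00588679 ≈ 0.0217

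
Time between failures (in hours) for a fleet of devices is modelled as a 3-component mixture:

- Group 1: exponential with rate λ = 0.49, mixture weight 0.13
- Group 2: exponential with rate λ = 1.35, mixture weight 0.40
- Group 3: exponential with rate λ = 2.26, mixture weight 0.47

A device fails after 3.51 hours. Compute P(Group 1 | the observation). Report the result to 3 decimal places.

0.691

P(component k | x) = P(Z=k)·f_k(x) / marginal(x), where marginal(x) = Σ_j P(Z=j)·f_j(x).
Evaluate each component's likelihood at the observed value:
  f_1 = 0.0877512
  f_2 = 0.0118149
  f_3 = 0.000811006
Prior × likelihood for each component:
  P(Z=1)·f_1 = 0.13 × 0.0877512 = 0.0114077
  P(Z=2)·f_2 = 0.40 × 0.0118149 = 0.00472595
  P(Z=3)·f_3 = 0.47 × 0.000811006 = 0.000381173
Denominator: 0.0114077 + 0.00472595 + 0.000381173 = 0.0165148
Responsibility of Group 1: 0.0114077 / 0.0165148 ≈ 0.691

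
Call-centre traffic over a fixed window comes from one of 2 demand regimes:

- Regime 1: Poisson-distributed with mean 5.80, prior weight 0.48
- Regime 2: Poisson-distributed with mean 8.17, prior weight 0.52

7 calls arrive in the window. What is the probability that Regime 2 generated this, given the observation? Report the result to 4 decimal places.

0.5271

Apply Bayes' rule: the posterior for each component is proportional to its prior times its likelihood at x.
Component likelihoods at x = 7 calls:
  f_1 = 0.132635
  f_2 = 0.136439
Multiply by the mixture weights:
  π_1·f_1 = 0.48 × 0.132635 = 0.0636647
  π_2·f_2 = 0.52 × 0.136439 = 0.0709482
Denominator: 0.0636647 + 0.0709482 = 0.134613
So the posterior for Regime 2 is 0.0709482 / 0.134613 ≈ 0.5271.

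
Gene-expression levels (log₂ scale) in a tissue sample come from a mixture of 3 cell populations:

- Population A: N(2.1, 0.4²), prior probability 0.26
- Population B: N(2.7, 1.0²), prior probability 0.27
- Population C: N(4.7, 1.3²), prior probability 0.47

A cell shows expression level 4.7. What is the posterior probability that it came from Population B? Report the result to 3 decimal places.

By Bayes' theorem, P(k | x) = π_k f_k(x) / Σ_j π_j f_j(x).
Normal densities:
  L_A = (1/(0.4·√(2π)))·exp(−(4.7−2.1)²/(2·0.4²)) = 0.997356·exp(-21.12500) = 6.67389e-10
  L_B = (1/(1.0·√(2π)))·exp(−(4.7−2.7)²/(2·1.0²)) = 0.398942·exp(-2.00000) = 0.053991
  L_C = (1/(1.3·√(2π)))·exp(−(4.7−4.7)²/(2·1.3²)) = 0.306879·exp(-0.00000) = 0.306879
Weight by the priors:
  π_A·L_A = 0.26 × 6.67389e-10 = 1.73521e-10
  π_B·L_B = 0.27 × 0.053991 = 0.0145776
  π_C·L_C = 0.47 × 0.306879 = 0.144233
Denominator: 1.73521e-10 + 0.0145776 + 0.144233 = 0.158811
So the posterior for Population B is 0.0145776 / 0.158811 ≈ 0.092.

0.092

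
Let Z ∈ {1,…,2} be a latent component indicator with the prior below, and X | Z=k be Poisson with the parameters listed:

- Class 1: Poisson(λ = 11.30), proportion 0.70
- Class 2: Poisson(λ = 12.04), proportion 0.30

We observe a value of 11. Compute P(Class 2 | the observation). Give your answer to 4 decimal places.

Apply Bayes' rule: the posterior for each component is proportional to its prior times its likelihood at x.
Evaluate each component's likelihood at the observed value:
  L_1 = e^(−11.30)·11.30^11/11! = 0.118899
  L_2 = e^(−12.04)·12.04^11/11! = 0.11398
Unnormalised posteriors:
  π_1·L_1 = 0.70 × 0.118899 = 0.0832296
  π_2·L_2 = 0.30 × 0.11398 = 0.0341941
Marginal: 0.0832296 + 0.0341941 = 0.117424
P(Class 2 | the observation) = 0.0341941 / 0.117424 ≈ 0.2912

0.2912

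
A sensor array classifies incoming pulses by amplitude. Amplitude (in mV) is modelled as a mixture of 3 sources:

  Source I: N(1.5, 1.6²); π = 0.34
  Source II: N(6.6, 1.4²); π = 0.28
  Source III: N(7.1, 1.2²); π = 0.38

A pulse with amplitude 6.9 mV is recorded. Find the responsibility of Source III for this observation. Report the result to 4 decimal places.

Apply Bayes' rule: the posterior for each component is proportional to its prior times its likelihood at x.
Normal densities:
  p_I = 0.000838199
  p_II = 0.278491
  p_III = 0.327866
Unnormalised posteriors:
  π_I·p_I = 0.34 × 0.000838199 = 0.000284988
  π_II·p_II = 0.28 × 0.278491 = 0.0779774
  π_III·p_III = 0.38 × 0.327866 = 0.124589
Sum: 0.000284988 + 0.0779774 + 0.124589 = 0.202852
Responsibility of Source III: 0.124589 / 0.202852 ≈ 0.6142

0.6142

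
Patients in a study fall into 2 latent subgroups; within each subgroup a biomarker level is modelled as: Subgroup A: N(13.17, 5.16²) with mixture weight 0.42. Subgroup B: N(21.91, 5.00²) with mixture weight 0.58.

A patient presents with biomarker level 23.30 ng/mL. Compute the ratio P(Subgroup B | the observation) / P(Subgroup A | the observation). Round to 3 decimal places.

9.418

Posterior odds = (w_i f_i(x)) / (w_j f_j(x)); the normalising sum cancels.
Normal densities:
  p_A = (1/(5.16·√(2π)))·exp(−(23.30−13.17)²/(2·5.16²)) = 0.077314·exp(-1.92703) = 0.0112554
  p_B = (1/(5.00·√(2π)))·exp(−(23.30−21.91)²/(2·5.00²)) = 0.079788·exp(-0.03864) = 0.0767641
0.0445232 / 0.00472726 ≈ 9.418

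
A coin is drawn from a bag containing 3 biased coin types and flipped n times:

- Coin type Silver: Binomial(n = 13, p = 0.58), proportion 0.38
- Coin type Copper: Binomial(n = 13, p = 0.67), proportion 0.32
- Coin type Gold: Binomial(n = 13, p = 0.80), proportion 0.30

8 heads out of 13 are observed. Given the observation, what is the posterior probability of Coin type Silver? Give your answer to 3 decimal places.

0.487

By Bayes' theorem, P(k | x) = π_k f_k(x) / Σ_j π_j f_j(x).
Binomial probabilities:
  L_Silver = C(13,8)·0.58^8·0.42^5 = 1287·0.0128063·0.0130691 = 0.215402
  L_Copper = C(13,8)·0.67^8·0.33^5 = 1287·0.0406068·0.00391354 = 0.204525
  L_Gold = C(13,8)·0.80^8·0.20^5 = 1287·0.167772·0.00032 = 0.0690953
Multiply by the mixture weights:
  π_Silver·L_Silver = 0.38 × 0.215402 = 0.0818526
  π_Copper·L_Copper = 0.32 × 0.204525 = 0.065448
  π_Gold·L_Gold = 0.30 × 0.0690953 = 0.0207286
Normaliser: 0.0818526 + 0.065448 + 0.0207286 = 0.168029
Responsibility of Coin type Silver: 0.0818526 / 0.168029 ≈ 0.487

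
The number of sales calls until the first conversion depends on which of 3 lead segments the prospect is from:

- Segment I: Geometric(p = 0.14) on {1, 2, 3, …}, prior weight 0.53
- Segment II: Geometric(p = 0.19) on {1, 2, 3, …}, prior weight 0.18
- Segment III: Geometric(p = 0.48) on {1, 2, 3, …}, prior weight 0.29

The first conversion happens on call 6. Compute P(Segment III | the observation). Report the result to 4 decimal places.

0.1015

Apply Bayes' rule: the posterior for each component is proportional to its prior times its likelihood at x.
Geometric probabilities:
  L_I = 0.0658598
  L_II = 0.0662489
  L_III = 0.0182498
Multiply by the mixture weights:
  P(Z=I)·L_I = 0.53 × 0.0658598 = 0.0349057
  P(Z=II)·L_II = 0.18 × 0.0662489 = 0.0119248
  P(Z=III)·L_III = 0.29 × 0.0182498 = 0.00529244
Denominator: 0.0349057 + 0.0119248 + 0.00529244 = 0.0521229
P(Segment III | the observation) = 0.00529244 / 0.0521229 ≈ 0.1015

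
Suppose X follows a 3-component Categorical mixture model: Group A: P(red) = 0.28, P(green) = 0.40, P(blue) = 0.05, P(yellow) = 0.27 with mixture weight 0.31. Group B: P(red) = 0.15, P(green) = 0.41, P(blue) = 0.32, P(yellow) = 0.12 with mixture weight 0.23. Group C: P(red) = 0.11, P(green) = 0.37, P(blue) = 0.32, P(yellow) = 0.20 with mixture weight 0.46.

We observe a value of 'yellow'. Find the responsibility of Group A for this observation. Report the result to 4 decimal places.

By Bayes' theorem, P(k | x) = π_k f_k(x) / Σ_j π_j f_j(x).
Evaluate each component's likelihood at the observed value:
  p_A = 0.27
  p_B = 0.12
  p_C = 0.2
Prior × likelihood for each component:
  π_A·p_A = 0.31 × 0.27 = 0.0837
  π_B·p_B = 0.23 × 0.12 = 0.0276
  π_C·p_C = 0.46 × 0.2 = 0.092
Evidence: 0.0837 + 0.0276 + 0.092 = 0.2033
So the posterior for Group A is 0.0837 / 0.2033 ≈ 0.4117.

0.4117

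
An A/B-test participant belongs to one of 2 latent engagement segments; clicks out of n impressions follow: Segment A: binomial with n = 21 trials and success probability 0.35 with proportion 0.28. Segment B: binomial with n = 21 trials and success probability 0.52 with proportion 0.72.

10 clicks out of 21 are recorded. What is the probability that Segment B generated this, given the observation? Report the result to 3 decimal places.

Posterior ∝ prior × likelihood, so P(k | x) ∝ π_k f_k(x); normalise over all components.
Component likelihoods at x = 10 clicks out of 21:
  p_A = C(21,10)·0.35^10·0.65^11 = 352716·2.75855e-05·0.00875078 = 0.0851437
  p_B = C(21,10)·0.52^10·0.48^11 = 352716·0.00144555·0.00031164 = 0.158896
Prior × likelihood for each component:
  π_A·p_A = 0.28 × 0.0851437 = 0.0238402
  π_B·p_B = 0.72 × 0.158896 = 0.114405
Denominator: 0.0238402 + 0.114405 = 0.138245
Responsibility of Segment B: 0.114405 / 0.138245 ≈ 0.828

0.828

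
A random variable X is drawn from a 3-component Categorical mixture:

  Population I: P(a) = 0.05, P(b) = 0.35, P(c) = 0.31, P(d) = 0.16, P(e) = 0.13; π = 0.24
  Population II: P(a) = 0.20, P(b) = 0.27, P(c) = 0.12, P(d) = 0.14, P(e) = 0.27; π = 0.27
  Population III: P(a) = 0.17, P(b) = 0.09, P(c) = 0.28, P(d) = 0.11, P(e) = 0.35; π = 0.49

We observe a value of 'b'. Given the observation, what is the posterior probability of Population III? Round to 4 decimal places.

By Bayes' theorem, P(k | x) = π_k f_k(x) / Σ_j π_j f_j(x).
Evaluate each component's likelihood at the observed value:
  L_I = P(b | comp) = 0.35
  L_II = P(b | comp) = 0.27
  L_III = P(b | comp) = 0.09
Multiply by the mixture weights:
  π_I·L_I = 0.24 × 0.35 = 0.084
  π_II·L_II = 0.27 × 0.27 = 0.0729
  π_III·L_III = 0.49 × 0.09 = 0.0441
Normaliser: 0.084 + 0.0729 + 0.0441 = 0.201
P(Population III | data) = 0.0441 / 0.201 ≈ 0.2194

0.2194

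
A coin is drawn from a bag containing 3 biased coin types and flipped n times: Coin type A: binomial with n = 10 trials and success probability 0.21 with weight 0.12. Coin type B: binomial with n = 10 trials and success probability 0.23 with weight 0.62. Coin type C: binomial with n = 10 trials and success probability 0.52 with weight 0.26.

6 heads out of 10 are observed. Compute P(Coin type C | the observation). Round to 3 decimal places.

By Bayes' theorem, P(k | x) = π_k f_k(x) / Σ_j π_j f_j(x).
Binomial probabilities:
  p_A = C(10,6)·0.21^6·0.79^4 = 210·8.57661e-05·0.389501 = 0.00701525
  p_B = C(10,6)·0.23^6·0.77^4 = 210·0.000148036·0.35153 = 0.0109282
  p_C = C(10,6)·0.52^6·0.48^4 = 210·0.0197706·0.0530842 = 0.220396
Weight by the priors:
  π_A·p_A = 0.12 × 0.00701525 = 0.000841831
  π_B·p_B = 0.62 × 0.0109282 = 0.00677549
  π_C·p_C = 0.26 × 0.220396 = 0.057303
Normaliser: 0.000841831 + 0.00677549 + 0.057303 = 0.0649204
P(Coin type C | x) ≈ 0.883

0.883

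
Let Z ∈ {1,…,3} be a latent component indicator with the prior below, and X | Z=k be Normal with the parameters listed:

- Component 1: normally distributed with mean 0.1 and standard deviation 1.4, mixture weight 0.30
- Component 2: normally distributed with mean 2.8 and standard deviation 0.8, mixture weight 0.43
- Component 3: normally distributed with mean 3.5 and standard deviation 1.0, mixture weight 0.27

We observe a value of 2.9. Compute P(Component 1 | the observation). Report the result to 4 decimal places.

Apply Bayes' rule: the posterior for each component is proportional to its prior times its likelihood at x.
Evaluate each component's likelihood at the observed value:
  L_1 = 0.038565
  L_2 = 0.494797
  L_3 = 0.333225
Weight by the priors:
  w_1·L_1 = 0.30 × 0.038565 = 0.0115695
  w_2·L_2 = 0.43 × 0.494797 = 0.212763
  w_3·L_3 = 0.27 × 0.333225 = 0.0899706
Marginal: 0.0115695 + 0.212763 + 0.0899706 = 0.314303
P(Component 1 | x) = 0.0115695 / 0.314303 ≈ 0.0368

0.0368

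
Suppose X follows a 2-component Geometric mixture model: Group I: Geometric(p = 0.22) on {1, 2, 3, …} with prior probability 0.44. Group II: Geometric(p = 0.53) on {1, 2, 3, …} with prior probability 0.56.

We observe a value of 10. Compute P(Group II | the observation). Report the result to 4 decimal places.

0.0311

Apply Bayes' rule: the posterior for each component is proportional to its prior times its likelihood at x.
Component likelihoods at x = 10:
  L_I = 0.22·(1−0.22)^9 = 0.22·0.106869 = 0.0235112
  L_II = 0.53·(1−0.53)^9 = 0.53·0.00111913 = 0.000593139
Weight by the priors:
  π_I·L_I = 0.44 × 0.0235112 = 0.0103449
  π_II·L_II = 0.56 × 0.000593139 = 0.000332158
Sum: 0.0103449 + 0.000332158 = 0.0106771
P(Group II | x) = 0.000332158 / 0.0106771 ≈ 0.0311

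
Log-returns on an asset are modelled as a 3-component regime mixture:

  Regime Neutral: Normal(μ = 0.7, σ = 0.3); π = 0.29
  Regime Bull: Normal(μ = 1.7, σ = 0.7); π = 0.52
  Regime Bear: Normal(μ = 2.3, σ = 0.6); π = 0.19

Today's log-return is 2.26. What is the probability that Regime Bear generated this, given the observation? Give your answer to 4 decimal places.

The responsibility of component k is P(Z=k) f_k(x) divided by Σ_j P(Z=j) f_j(x).
Evaluate each component's likelihood at the observed value:
  p_Neutral = 1.78701e-06
  p_Bull = 0.413845
  p_Bear = 0.663428
Multiply by the mixture weights:
  P(Z=Neutral)·p_Neutral = 0.29 × 1.78701e-06 = 5.18233e-07
  P(Z=Bull)·p_Bull = 0.52 × 0.413845 = 0.215199
  P(Z=Bear)·p_Bear = 0.19 × 0.663428 = 0.126051
Evidence: 5.18233e-07 + 0.215199 + 0.126051 = 0.341251
P(Regime Bear | x) ≈ 0.3694

0.3694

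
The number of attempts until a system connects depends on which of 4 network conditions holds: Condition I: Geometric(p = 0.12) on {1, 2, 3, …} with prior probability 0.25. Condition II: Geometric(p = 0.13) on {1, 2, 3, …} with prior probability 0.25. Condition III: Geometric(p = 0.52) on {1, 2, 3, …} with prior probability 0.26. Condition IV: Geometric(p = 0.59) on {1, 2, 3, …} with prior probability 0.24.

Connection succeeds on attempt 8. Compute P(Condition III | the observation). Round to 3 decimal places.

0.031

P(component k | x) = π_k·f_k(x) / marginal(x), where marginal(x) = Σ_j π_j·f_j(x).
Geometric probabilities:
  L_I = 0.0490411
  L_II = 0.0490431
  L_III = 0.00305276
  L_IV = 0.00114905
Multiply by the mixture weights:
  π_I·L_I = 0.25 × 0.0490411 = 0.0122603
  π_II·L_II = 0.25 × 0.0490431 = 0.0122608
  π_III·L_III = 0.26 × 0.00305276 = 0.000793716
  π_IV·L_IV = 0.24 × 0.00114905 = 0.000275772
Sum: 0.0122603 + 0.0122608 + 0.000793716 + 0.000275772 = 0.0255905
Responsibility of Condition III: 0.000793716 / 0.0255905 ≈ 0.031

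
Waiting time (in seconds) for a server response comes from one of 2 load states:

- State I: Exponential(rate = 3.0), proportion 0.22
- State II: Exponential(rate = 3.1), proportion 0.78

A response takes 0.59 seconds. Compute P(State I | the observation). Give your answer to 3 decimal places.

0.225

Posterior ∝ prior × likelihood, so P(k | x) ∝ P(Z=k) f_k(x); normalise over all components.
Evaluate each component's likelihood at the observed value:
  f_I = 0.510999
  f_II = 0.49778
Weight by the priors:
  P(Z=I)·f_I = 0.22 × 0.510999 = 0.11242
  P(Z=II)·f_II = 0.78 × 0.49778 = 0.388268
Evidence: 0.11242 + 0.388268 = 0.500688
Responsibility of State I: 0.11242 / 0.500688 ≈ 0.225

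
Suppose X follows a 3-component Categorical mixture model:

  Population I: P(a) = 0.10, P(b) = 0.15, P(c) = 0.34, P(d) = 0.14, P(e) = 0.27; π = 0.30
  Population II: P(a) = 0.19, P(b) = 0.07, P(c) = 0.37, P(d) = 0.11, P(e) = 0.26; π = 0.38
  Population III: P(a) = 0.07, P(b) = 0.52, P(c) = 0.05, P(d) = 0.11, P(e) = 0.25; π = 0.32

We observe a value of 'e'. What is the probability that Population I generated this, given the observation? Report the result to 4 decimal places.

P(component k | x) = w_k·f_k(x) / marginal(x), where marginal(x) = Σ_j w_j·f_j(x).
Categorical probabilities:
  f_I = 0.27
  f_II = 0.26
  f_III = 0.25
Prior × likelihood for each component:
  w_I·f_I = 0.30 × 0.27 = 0.081
  w_II·f_II = 0.38 × 0.26 = 0.0988
  w_III·f_III = 0.32 × 0.25 = 0.08
Sum: 0.081 + 0.0988 + 0.08 = 0.2598
So the posterior for Population I is 0.081 / 0.2598 ≈ 0.3118.

0.3118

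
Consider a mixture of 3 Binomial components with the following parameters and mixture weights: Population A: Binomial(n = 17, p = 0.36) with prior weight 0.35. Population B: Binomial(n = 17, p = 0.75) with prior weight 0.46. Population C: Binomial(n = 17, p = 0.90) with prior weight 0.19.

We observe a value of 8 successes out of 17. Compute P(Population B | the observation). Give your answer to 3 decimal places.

By Bayes' theorem, P(k | x) = π_k f_k(x) / Σ_j π_j f_j(x).
Evaluate each component's likelihood at the observed value:
  L_A = C(17,8)·0.36^8·0.64^9 = 24310·0.000282111·0.0180144 = 0.123545
  L_B = C(17,8)·0.75^8·0.25^9 = 24310·0.100113·3.8147e-06 = 0.009284
  L_C = C(17,8)·0.90^8·0.10^9 = 24310·0.430467·1e-09 = 1.04647e-05
Prior × likelihood for each component:
  π_A·L_A = 0.35 × 0.123545 = 0.0432407
  π_B·L_B = 0.46 × 0.009284 = 0.00427064
  π_C·L_C = 0.19 × 1.04647e-05 = 1.98828e-06
Normaliser: 0.0432407 + 0.00427064 + 1.98828e-06 = 0.0475133
P(Population B | x) ≈ 0.090

0.090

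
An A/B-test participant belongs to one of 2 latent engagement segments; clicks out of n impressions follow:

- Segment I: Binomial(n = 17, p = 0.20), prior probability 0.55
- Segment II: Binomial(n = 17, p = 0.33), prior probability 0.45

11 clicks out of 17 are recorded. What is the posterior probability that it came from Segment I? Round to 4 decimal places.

P(component k | x) = P(Z=k)·f_k(x) / marginal(x), where marginal(x) = Σ_j P(Z=j)·f_j(x).
Evaluate each component's likelihood at the observed value:
  f_I = 6.64431e-05
  f_II = 0.00565825
Unnormalised posteriors:
  P(Z=I)·f_I = 0.55 × 6.64431e-05 = 3.65437e-05
  P(Z=II)·f_II = 0.45 × 0.00565825 = 0.00254621
Denominator: 3.65437e-05 + 0.00254621 = 0.00258276
P(Segment I | the observation) ≈ 0.0141

0.0141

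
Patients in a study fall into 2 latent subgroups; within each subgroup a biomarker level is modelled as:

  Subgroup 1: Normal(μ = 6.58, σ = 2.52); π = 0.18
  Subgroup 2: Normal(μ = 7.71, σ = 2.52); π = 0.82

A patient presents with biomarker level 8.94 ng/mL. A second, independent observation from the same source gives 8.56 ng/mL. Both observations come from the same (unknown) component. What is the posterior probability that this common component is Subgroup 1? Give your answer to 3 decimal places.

By Bayes' theorem, P(k | x) = P(Z=k) f_k(x) / Σ_j P(Z=j) f_j(x).
Since both observations come from the same component, the likelihood for component k is f_k(x₁)·f_k(x₂).
  L_1 = [0.102108] × [0.116266] = 0.0118718
  L_2 = [0.140533] × [0.149556] = 0.0210175
Unnormalised posteriors:
  P(Z=1)·L_1 = 0.18 × 0.0118718 = 0.00213692
  P(Z=2)·L_2 = 0.82 × 0.0210175 = 0.0172344
Marginal: 0.00213692 + 0.0172344 = 0.0193713
So the posterior for Subgroup 1 is 0.00213692 / 0.0193713 ≈ 0.110.

0.110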